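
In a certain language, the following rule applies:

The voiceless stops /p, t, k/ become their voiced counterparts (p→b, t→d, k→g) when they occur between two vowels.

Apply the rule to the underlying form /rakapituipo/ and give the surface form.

/k/ is a voiceless stop between vowels /a/ and /a/, so it voices to [g].
/p/ is a voiceless stop between vowels /a/ and /i/, so it voices to [b].
/t/ is a voiceless stop between vowels /i/ and /u/, so it voices to [d].
/p/ is a voiceless stop between vowels /i/ and /o/, so it voices to [b].
Surface form: [ragabiduibo].

ragabiduibo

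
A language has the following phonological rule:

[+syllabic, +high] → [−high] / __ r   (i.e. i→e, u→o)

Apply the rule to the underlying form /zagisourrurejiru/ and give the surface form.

zagisoorrorejeru

Scanning /zagisourrurejiru/: /i/ at position 4 is not in the conditioning environment; /u/ is a high vowel immediately before /r/, so it lowers to [o]; /u/ is a high vowel immediately before /r/, so it lowers to [o]; /i/ is a high vowel immediately before /r/, so it lowers to [e]; /u/ at position 16 is not in the conditioning environment.
Result: [zagisoorrorejeru].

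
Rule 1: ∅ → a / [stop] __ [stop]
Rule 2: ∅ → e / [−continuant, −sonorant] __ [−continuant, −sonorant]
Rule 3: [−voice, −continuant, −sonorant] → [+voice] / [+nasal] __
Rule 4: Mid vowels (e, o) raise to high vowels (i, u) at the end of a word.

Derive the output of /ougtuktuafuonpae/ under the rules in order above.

Rule 1 (stop-cluster a-epenthesis): /g/ and /t/ form a stop–stop cluster, so [a] is inserted between them. /k/ and /t/ form a stop–stop cluster, so [a] is inserted between them. /ougtuktuafuonpae/ → ougatukatuafuonpae.
Rule 2 (stop-cluster e-epenthesis): no segment meets the environment; /ougatukatuafuonpae/ is unchanged.
Rule 3 (post-nasal voicing): /p/ is a voiceless stop immediately after the nasal /n/, so it voices to [b]. /ougatukatuafuonpae/ → ougatukatuafuonbae.
Rule 4 (final vowel raising): /e/ is a mid vowel in word-final position, so it raises to [i]. /ougatukatuafuonbae/ → ougatukatuafuonbai.

ougatukatuafuonbai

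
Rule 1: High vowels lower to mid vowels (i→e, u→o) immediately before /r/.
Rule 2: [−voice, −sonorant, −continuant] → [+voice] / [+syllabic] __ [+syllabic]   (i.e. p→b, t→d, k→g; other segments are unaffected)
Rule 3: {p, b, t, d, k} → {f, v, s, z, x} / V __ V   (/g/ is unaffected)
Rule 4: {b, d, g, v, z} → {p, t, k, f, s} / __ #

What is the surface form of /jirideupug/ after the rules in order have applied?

jerizeuvuk

Rule 1 (pre-rhotic lowering): /i/ is a high vowel immediately before /r/, so it lowers to [e]. /jirideupug/ → jerideupug.
Rule 2 (intervocalic voicing): /p/ is a voiceless stop between vowels /u/ and /u/, so it voices to [b]. /jerideupug/ → jerideubug.
Rule 3 (intervocalic spirantization): /d/ is a stop between vowels /i/ and /e/, so it spirantizes to the fricative [z]. /b/ is a stop between vowels /u/ and /u/, so it spirantizes to the fricative [v]. /jerideubug/ → jerizeuvug.
Rule 4 (final devoicing): /g/ is a voiced obstruent in word-final position, so it devoices to [k]. /jerizeuvug/ → jerizeuvuk.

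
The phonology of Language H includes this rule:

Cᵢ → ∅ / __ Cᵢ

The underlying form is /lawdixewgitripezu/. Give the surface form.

lawdixewgitripezu

No segment of /lawdixewgitripezu/ meets the structural description of the rule, so the form surfaces unchanged.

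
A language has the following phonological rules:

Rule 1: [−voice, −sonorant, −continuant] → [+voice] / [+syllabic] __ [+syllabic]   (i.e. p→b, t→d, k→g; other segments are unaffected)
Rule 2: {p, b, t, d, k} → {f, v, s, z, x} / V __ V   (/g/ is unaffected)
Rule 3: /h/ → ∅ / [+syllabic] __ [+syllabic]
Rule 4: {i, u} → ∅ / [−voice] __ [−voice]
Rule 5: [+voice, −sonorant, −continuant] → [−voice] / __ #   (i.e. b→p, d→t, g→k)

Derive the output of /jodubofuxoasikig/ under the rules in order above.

jozuvofxoasigik

Rule 1 (intervocalic voicing): /k/ is a voiceless stop between vowels /i/ and /i/, so it voices to [g]. /jodubofuxoasikig/ → jodubofuxoasigig.
Rule 2 (intervocalic spirantization): /d/ is a stop between vowels /o/ and /u/, so it spirantizes to the fricative [z]. /b/ is a stop between vowels /u/ and /o/, so it spirantizes to the fricative [v]. /jodubofuxoasigig/ → jozuvofuxoasigig.
Rule 3 (intervocalic h-deletion): no segment meets the environment; /jozuvofuxoasigig/ is unchanged.
Rule 4 (high vowel syncope): /u/ is a high vowel flanked by voiceless consonants /f/ and /x/, so it deletes. /jozuvofuxoasigig/ → jozuvofxoasigig.
Rule 5 (final devoicing): /g/ is a voiced stop in word-final position, so it devoices to [k]. /jozuvofxoasigig/ → jozuvofxoasigik.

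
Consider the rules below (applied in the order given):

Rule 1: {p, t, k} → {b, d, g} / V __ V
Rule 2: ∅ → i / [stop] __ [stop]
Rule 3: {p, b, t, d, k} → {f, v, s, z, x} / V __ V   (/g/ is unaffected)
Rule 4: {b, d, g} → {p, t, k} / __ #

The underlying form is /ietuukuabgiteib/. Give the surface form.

iezuuguavigizeip

Rule 1 (intervocalic voicing): /t/ is a voiceless stop between vowels /e/ and /u/, so it voices to [d]. /k/ is a voiceless stop between vowels /u/ and /u/, so it voices to [g]. /t/ is a voiceless stop between vowels /i/ and /e/, so it voices to [d]. /ietuukuabgiteib/ → ieduuguabgideib.
Rule 2 (stop-cluster i-epenthesis): /b/ and /g/ form a stop–stop cluster, so [i] is inserted between them. /ieduuguabgideib/ → ieduuguabigideib.
Rule 3 (intervocalic spirantization): /d/ is a stop between vowels /e/ and /u/, so it spirantizes to the fricative [z]. /b/ is a stop between vowels /a/ and /i/, so it spirantizes to the fricative [v]. /d/ is a stop between vowels /i/ and /e/, so it spirantizes to the fricative [z]. /ieduuguabigideib/ → iezuuguavigizeib.
Rule 4 (final devoicing): /b/ is a voiced stop in word-final position, so it devoices to [p]. /iezuuguavigizeib/ → iezuuguavigizeip.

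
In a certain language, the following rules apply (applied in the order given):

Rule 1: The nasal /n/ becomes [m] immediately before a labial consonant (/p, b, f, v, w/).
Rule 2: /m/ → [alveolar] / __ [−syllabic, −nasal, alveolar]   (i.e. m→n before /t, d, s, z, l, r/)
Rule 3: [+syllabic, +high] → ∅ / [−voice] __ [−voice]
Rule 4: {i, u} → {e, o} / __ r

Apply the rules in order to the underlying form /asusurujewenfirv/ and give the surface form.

assorujewemferv

Rule 1 (nasal place assimilation): /n/ precedes the labial consonant /f/, so it assimilates in place to [m]. /asusurujewenfirv/ → asusurujewemfirv.
Rule 2 (nasal place assimilation): no segment meets the environment; /asusurujewemfirv/ is unchanged.
Rule 3 (high vowel syncope): /u/ is a high vowel flanked by voiceless consonants /s/ and /s/, so it deletes. /asusurujewemfirv/ → assurujewemfirv.
Rule 4 (pre-rhotic lowering): /u/ is a high vowel immediately before /r/, so it lowers to [o]. /i/ is a high vowel immediately before /r/, so it lowers to [e]. /assurujewemfirv/ → assorujewemferv.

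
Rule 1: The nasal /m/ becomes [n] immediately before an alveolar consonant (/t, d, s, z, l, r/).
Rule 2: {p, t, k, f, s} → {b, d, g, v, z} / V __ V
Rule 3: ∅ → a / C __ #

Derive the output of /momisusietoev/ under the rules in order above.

momizuziedoeva

Rule 1 (nasal place assimilation): no segment meets the environment; /momisusietoev/ is unchanged.
Rule 2 (intervocalic voicing): /s/ is a voiceless obstruent between vowels /i/ and /u/, so it voices to [z]. /s/ is a voiceless obstruent between vowels /u/ and /i/, so it voices to [z]. /t/ is a voiceless obstruent between vowels /e/ and /o/, so it voices to [d]. /momisusietoev/ → momizuziedoev.
Rule 3 (final a-epenthesis): the form ends in the consonant /v/, so [a] is inserted word-finally. /momizuziedoev/ → momizuziedoeva.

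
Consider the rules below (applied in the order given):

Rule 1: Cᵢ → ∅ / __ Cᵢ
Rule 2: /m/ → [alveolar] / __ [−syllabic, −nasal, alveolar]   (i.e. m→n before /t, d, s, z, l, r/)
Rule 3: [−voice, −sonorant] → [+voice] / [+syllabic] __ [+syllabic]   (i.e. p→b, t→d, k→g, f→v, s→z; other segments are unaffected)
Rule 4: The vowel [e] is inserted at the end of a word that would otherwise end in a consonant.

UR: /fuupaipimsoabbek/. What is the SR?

fuubaibinsoabeke

Rule 1 (degemination): /bb/ is a geminate; the first /b/ deletes. /fuupaipimsoabbek/ → fuupaipimsoabek.
Rule 2 (nasal place assimilation): /m/ precedes the alveolar consonant /s/, so it assimilates in place to [n]. /fuupaipimsoabek/ → fuupaipinsoabek.
Rule 3 (intervocalic voicing): /p/ is a voiceless obstruent between vowels /u/ and /a/, so it voices to [b]. /p/ is a voiceless obstruent between vowels /i/ and /i/, so it voices to [b]. /fuupaipinsoabek/ → fuubaibinsoabek.
Rule 4 (final e-epenthesis): the form ends in the consonant /k/, so [e] is inserted word-finally. /fuubaibinsoabek/ → fuubaibinsoabeke.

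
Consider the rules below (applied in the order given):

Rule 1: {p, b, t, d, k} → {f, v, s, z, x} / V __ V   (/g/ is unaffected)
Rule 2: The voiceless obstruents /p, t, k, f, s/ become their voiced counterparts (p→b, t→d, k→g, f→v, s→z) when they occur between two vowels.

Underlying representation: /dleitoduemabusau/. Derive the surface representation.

dleizozuemavuzau

Rule 1 (intervocalic spirantization): /t/ is a stop between vowels /i/ and /o/, so it spirantizes to the fricative [s]. /d/ is a stop between vowels /o/ and /u/, so it spirantizes to the fricative [z]. /b/ is a stop between vowels /a/ and /u/, so it spirantizes to the fricative [v]. /dleitoduemabusau/ → dleisozuemavusau.
Rule 2 (intervocalic voicing): /s/ is a voiceless obstruent between vowels /i/ and /o/, so it voices to [z]. /s/ is a voiceless obstruent between vowels /u/ and /a/, so it voices to [z]. /dleisozuemavusau/ → dleizozuemavuzau.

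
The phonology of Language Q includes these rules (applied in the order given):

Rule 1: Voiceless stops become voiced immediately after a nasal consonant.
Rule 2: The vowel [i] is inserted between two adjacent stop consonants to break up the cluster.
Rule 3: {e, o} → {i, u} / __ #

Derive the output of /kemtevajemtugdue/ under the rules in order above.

Rule 1 (post-nasal voicing): /t/ is a voiceless stop immediately after the nasal /m/, so it voices to [d]. /t/ is a voiceless stop immediately after the nasal /m/, so it voices to [d]. /kemtevajemtugdue/ → kemdevajemdugdue.
Rule 2 (stop-cluster i-epenthesis): /g/ and /d/ form a stop–stop cluster, so [i] is inserted between them. /kemdevajemdugdue/ → kemdevajemdugidue.
Rule 3 (final vowel raising): /e/ is a mid vowel in word-final position, so it raises to [i]. /kemdevajemdugidue/ → kemdevajemdugidui.

kemdevajemdugidui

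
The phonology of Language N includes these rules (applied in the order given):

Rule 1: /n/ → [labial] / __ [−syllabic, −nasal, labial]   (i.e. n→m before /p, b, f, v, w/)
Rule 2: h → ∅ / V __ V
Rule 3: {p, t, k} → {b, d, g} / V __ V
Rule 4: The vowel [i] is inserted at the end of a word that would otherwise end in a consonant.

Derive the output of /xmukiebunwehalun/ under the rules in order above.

Rule 1 (nasal place assimilation): /n/ precedes the labial consonant /w/, so it assimilates in place to [m]. /xmukiebunwehalun/ → xmukiebumwehalun.
Rule 2 (intervocalic h-deletion): /h/ occurs between vowels /e/ and /a/, so it deletes. /xmukiebumwehalun/ → xmukiebumwealun.
Rule 3 (intervocalic voicing): /k/ is a voiceless stop between vowels /u/ and /i/, so it voices to [g]. /xmukiebumwealun/ → xmugiebumwealun.
Rule 4 (final i-epenthesis): the form ends in the consonant /n/, so [i] is inserted word-finally. /xmugiebumwealun/ → xmugiebumwealuni.

xmugiebumwealuni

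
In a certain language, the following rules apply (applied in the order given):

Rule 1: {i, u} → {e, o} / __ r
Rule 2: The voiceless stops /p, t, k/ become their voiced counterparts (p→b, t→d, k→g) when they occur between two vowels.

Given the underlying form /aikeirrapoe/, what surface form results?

Rule 1 (pre-rhotic lowering): /i/ is a high vowel immediately before /r/, so it lowers to [e]. /aikeirrapoe/ → aikeerrapoe.
Rule 2 (intervocalic voicing): /k/ is a voiceless stop between vowels /i/ and /e/, so it voices to [g]. /p/ is a voiceless stop between vowels /a/ and /o/, so it voices to [b]. /aikeerrapoe/ → aigeerraboe.

aigeerraboe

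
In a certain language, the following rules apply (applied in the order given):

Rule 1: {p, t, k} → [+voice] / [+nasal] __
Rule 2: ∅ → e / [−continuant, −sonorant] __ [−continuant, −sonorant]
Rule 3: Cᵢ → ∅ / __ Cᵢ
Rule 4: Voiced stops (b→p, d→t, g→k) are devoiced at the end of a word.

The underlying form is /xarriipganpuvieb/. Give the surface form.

xariipeganbuviep

Rule 1 (post-nasal voicing): /p/ is a voiceless stop immediately after the nasal /n/, so it voices to [b]. /xarriipganpuvieb/ → xarriipganbuvieb.
Rule 2 (stop-cluster e-epenthesis): /p/ and /g/ form a stop–stop cluster, so [e] is inserted between them. /xarriipganbuvieb/ → xarriipeganbuvieb.
Rule 3 (degemination): /rr/ is a geminate; the first /r/ deletes. /xarriipeganbuvieb/ → xariipeganbuvieb.
Rule 4 (final devoicing): /b/ is a voiced stop in word-final position, so it devoices to [p]. /xariipeganbuvieb/ → xariipeganbuviep.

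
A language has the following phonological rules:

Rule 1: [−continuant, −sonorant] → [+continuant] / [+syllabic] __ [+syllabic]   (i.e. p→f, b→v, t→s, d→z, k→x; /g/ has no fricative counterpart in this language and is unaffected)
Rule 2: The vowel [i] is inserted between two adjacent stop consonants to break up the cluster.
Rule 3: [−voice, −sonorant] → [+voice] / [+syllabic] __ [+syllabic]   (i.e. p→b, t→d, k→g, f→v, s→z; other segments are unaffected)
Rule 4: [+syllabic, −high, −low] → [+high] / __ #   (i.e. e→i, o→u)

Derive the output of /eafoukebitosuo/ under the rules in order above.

Rule 1 (intervocalic spirantization): /k/ is a stop between vowels /u/ and /e/, so it spirantizes to the fricative [x]. /b/ is a stop between vowels /e/ and /i/, so it spirantizes to the fricative [v]. /t/ is a stop between vowels /i/ and /o/, so it spirantizes to the fricative [s]. /eafoukebitosuo/ → eafouxevisosuo.
Rule 2 (stop-cluster i-epenthesis): no segment meets the environment; /eafouxevisosuo/ is unchanged.
Rule 3 (intervocalic voicing): /f/ is a voiceless obstruent between vowels /a/ and /o/, so it voices to [v]. /s/ is a voiceless obstruent between vowels /i/ and /o/, so it voices to [z]. /s/ is a voiceless obstruent between vowels /o/ and /u/, so it voices to [z]. /eafouxevisosuo/ → eavouxevizozuo.
Rule 4 (final vowel raising): /o/ is a mid vowel in word-final position, so it raises to [u]. /eavouxevizozuo/ → eavouxevizozuu.

eavouxevizozuu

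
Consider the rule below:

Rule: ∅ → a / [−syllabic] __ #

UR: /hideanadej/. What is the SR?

hideanadeja

the form ends in the consonant /j/, so [a] is inserted word-finally.
Surface form: [hideanadeja].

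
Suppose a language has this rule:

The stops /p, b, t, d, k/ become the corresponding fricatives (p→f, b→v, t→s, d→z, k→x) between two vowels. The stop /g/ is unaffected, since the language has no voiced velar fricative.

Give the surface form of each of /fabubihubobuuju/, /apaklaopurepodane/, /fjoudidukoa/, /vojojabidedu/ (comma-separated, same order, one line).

favuvihuvovuuju, afaklaofurefozane, fjouzizuxoa, vojojavizezu

/fabubihubobuuju/: /b/ is a stop between vowels /a/ and /u/, so it spirantizes to the fricative [v]. /b/ is a stop between vowels /u/ and /i/, so it spirantizes to the fricative [v]. /b/ is a stop between vowels /u/ and /o/, so it spirantizes to the fricative [v]. /b/ is a stop between vowels /o/ and /u/, so it spirantizes to the fricative [v]. → [favuvihuvovuuju].
/apaklaopurepodane/: /p/ is a stop between vowels /a/ and /a/, so it spirantizes to the fricative [f]. /p/ is a stop between vowels /o/ and /u/, so it spirantizes to the fricative [f]. /p/ is a stop between vowels /e/ and /o/, so it spirantizes to the fricative [f]. /d/ is a stop between vowels /o/ and /a/, so it spirantizes to the fricative [z]. → [afaklaofurefozane].
/fjoudidukoa/: /d/ is a stop between vowels /u/ and /i/, so it spirantizes to the fricative [z]. /d/ is a stop between vowels /i/ and /u/, so it spirantizes to the fricative [z]. /k/ is a stop between vowels /u/ and /o/, so it spirantizes to the fricative [x]. → [fjouzizuxoa].
/vojojabidedu/: /b/ is a stop between vowels /a/ and /i/, so it spirantizes to the fricative [v]. /d/ is a stop between vowels /i/ and /e/, so it spirantizes to the fricative [z]. /d/ is a stop between vowels /e/ and /u/, so it spirantizes to the fricative [z]. → [vojojavizezu].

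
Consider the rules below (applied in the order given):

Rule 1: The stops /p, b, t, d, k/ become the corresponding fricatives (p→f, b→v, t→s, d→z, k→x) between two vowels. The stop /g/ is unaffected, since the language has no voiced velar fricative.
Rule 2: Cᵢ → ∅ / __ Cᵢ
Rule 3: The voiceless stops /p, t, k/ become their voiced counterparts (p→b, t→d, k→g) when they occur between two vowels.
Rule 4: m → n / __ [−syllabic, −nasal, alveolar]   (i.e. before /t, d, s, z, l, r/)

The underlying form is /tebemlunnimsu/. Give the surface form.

Rule 1 (intervocalic spirantization): /b/ is a stop between vowels /e/ and /e/, so it spirantizes to the fricative [v]. /tebemlunnimsu/ → tevemlunnimsu.
Rule 2 (degemination): /nn/ is a geminate; the first /n/ deletes. /tevemlunnimsu/ → tevemlunimsu.
Rule 3 (intervocalic voicing): no segment meets the environment; /tevemlunimsu/ is unchanged.
Rule 4 (nasal place assimilation): /m/ precedes the alveolar consonant /l/, so it assimilates in place to [n]. /m/ precedes the alveolar consonant /s/, so it assimilates in place to [n]. /tevemlunimsu/ → tevenluninsu.

tevenluninsu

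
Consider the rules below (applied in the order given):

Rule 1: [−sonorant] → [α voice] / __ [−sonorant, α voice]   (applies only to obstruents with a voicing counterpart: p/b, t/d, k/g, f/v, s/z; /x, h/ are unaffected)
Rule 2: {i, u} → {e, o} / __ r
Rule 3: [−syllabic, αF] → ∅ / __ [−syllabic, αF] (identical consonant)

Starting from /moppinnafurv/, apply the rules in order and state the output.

mopinaforv

Rule 1 (regressive voicing assimilation): no segment meets the environment; /moppinnafurv/ is unchanged.
Rule 2 (pre-rhotic lowering): /u/ is a high vowel immediately before /r/, so it lowers to [o]. /moppinnafurv/ → moppinnaforv.
Rule 3 (degemination): /pp/ is a geminate; the first /p/ deletes. /nn/ is a geminate; the first /n/ deletes. /moppinnaforv/ → mopinaforv.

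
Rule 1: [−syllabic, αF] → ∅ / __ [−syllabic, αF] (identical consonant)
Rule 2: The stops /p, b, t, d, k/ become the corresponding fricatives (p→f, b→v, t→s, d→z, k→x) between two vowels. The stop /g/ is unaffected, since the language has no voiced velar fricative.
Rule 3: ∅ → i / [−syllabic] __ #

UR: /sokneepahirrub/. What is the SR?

Rule 1 (degemination): /rr/ is a geminate; the first /r/ deletes. /sokneepahirrub/ → sokneepahirub.
Rule 2 (intervocalic spirantization): /p/ is a stop between vowels /e/ and /a/, so it spirantizes to the fricative [f]. /sokneepahirub/ → sokneefahirub.
Rule 3 (final i-epenthesis): the form ends in the consonant /b/, so [i] is inserted word-finally. /sokneefahirub/ → sokneefahirubi.

sokneefahirubi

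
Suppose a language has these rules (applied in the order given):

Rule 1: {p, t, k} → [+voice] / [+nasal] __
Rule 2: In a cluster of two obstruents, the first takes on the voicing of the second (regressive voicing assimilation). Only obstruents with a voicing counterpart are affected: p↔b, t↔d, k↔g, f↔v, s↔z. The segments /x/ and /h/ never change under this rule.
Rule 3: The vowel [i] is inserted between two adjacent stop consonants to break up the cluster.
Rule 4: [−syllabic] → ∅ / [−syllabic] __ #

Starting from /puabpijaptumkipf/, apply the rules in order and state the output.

Rule 1 (post-nasal voicing): /k/ is a voiceless stop immediately after the nasal /m/, so it voices to [g]. /puabpijaptumkipf/ → puabpijaptumgipf.
Rule 2 (regressive voicing assimilation): /b/ precedes the voiceless obstruent /p/, so it devoices to [p] by assimilation. /puabpijaptumgipf/ → puappijaptumgipf.
Rule 3 (stop-cluster i-epenthesis): /p/ and /p/ form a stop–stop cluster, so [i] is inserted between them. /p/ and /t/ form a stop–stop cluster, so [i] is inserted between them. /puappijaptumgipf/ → puapipijapitumgipf.
Rule 4 (final cluster simplification): /f/ is the second consonant of a word-final cluster /pf/, so it deletes. /puapipijapitumgipf/ → puapipijapitumgip.

puapipijapitumgip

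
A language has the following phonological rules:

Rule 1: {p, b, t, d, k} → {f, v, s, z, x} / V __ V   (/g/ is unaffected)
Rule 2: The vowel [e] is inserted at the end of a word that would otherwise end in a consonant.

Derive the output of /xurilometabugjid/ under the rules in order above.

xurilomesavugjide

Rule 1 (intervocalic spirantization): /t/ is a stop between vowels /e/ and /a/, so it spirantizes to the fricative [s]. /b/ is a stop between vowels /a/ and /u/, so it spirantizes to the fricative [v]. /xurilometabugjid/ → xurilomesavugjid.
Rule 2 (final e-epenthesis): the form ends in the consonant /d/, so [e] is inserted word-finally. /xurilomesavugjid/ → xurilomesavugjide.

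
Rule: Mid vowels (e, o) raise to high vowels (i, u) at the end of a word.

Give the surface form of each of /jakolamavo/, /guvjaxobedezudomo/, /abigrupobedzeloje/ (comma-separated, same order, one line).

jakolamavu, guvjaxobedezudomu, abigrupobedzeloji

/jakolamavo/: /o/ is a mid vowel in word-final position, so it raises to [u]. → [jakolamavu].
/guvjaxobedezudomo/: /o/ is a mid vowel in word-final position, so it raises to [u]. → [guvjaxobedezudomu].
/abigrupobedzeloje/: /e/ is a mid vowel in word-final position, so it raises to [i]. → [abigrupobedzeloji].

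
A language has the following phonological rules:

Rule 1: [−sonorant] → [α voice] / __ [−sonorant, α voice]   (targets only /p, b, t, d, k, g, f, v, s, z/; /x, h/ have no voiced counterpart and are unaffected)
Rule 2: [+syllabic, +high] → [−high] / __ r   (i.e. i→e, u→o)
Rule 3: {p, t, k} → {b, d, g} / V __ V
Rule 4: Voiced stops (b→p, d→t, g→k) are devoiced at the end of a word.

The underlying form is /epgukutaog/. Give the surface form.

Rule 1 (regressive voicing assimilation): /p/ precedes the voiced obstruent /g/, so it voices to [b] by assimilation. /epgukutaog/ → ebgukutaog.
Rule 2 (pre-rhotic lowering): no segment meets the environment; /ebgukutaog/ is unchanged.
Rule 3 (intervocalic voicing): /k/ is a voiceless stop between vowels /u/ and /u/, so it voices to [g]. /t/ is a voiceless stop between vowels /u/ and /a/, so it voices to [d]. /ebgukutaog/ → ebgugudaog.
Rule 4 (final devoicing): /g/ is a voiced stop in word-final position, so it devoices to [k]. /ebgugudaog/ → ebgugudaok.

ebgugudaok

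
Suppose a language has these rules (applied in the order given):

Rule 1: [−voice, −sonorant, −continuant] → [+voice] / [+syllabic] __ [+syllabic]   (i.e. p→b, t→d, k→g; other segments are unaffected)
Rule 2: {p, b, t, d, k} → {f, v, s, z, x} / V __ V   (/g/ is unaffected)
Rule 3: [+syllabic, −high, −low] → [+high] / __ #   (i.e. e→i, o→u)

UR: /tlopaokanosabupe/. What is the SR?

tlovaoganosavuvi

Rule 1 (intervocalic voicing): /p/ is a voiceless stop between vowels /o/ and /a/, so it voices to [b]. /k/ is a voiceless stop between vowels /o/ and /a/, so it voices to [g]. /p/ is a voiceless stop between vowels /u/ and /e/, so it voices to [b]. /tlopaokanosabupe/ → tlobaoganosabube.
Rule 2 (intervocalic spirantization): /b/ is a stop between vowels /o/ and /a/, so it spirantizes to the fricative [v]. /b/ is a stop between vowels /a/ and /u/, so it spirantizes to the fricative [v]. /b/ is a stop between vowels /u/ and /e/, so it spirantizes to the fricative [v]. /tlobaoganosabube/ → tlovaoganosavuve.
Rule 3 (final vowel raising): /e/ is a mid vowel in word-final position, so it raises to [i]. /tlovaoganosavuve/ → tlovaoganosavuvi.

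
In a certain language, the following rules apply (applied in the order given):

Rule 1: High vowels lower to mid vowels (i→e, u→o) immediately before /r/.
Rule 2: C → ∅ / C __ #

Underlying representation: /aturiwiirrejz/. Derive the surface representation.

Rule 1 (pre-rhotic lowering): /u/ is a high vowel immediately before /r/, so it lowers to [o]. /i/ is a high vowel immediately before /r/, so it lowers to [e]. /aturiwiirrejz/ → atoriwierrejz.
Rule 2 (final cluster simplification): /z/ is the second consonant of a word-final cluster /jz/, so it deletes. /atoriwierrejz/ → atoriwierrej.

atoriwierrej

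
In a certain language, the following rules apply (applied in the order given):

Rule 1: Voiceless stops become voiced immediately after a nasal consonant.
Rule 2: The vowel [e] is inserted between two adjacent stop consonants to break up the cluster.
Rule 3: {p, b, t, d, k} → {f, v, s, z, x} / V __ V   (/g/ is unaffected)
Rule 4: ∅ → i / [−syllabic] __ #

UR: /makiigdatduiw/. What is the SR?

maxiigezasezuiwi

Rule 1 (post-nasal voicing): no segment meets the environment; /makiigdatduiw/ is unchanged.
Rule 2 (stop-cluster e-epenthesis): /g/ and /d/ form a stop–stop cluster, so [e] is inserted between them. /t/ and /d/ form a stop–stop cluster, so [e] is inserted between them. /makiigdatduiw/ → makiigedateduiw.
Rule 3 (intervocalic spirantization): /k/ is a stop between vowels /a/ and /i/, so it spirantizes to the fricative [x]. /d/ is a stop between vowels /e/ and /a/, so it spirantizes to the fricative [z]. /t/ is a stop between vowels /a/ and /e/, so it spirantizes to the fricative [s]. /d/ is a stop between vowels /e/ and /u/, so it spirantizes to the fricative [z]. /makiigedateduiw/ → maxiigezasezuiw.
Rule 4 (final i-epenthesis): the form ends in the consonant /w/, so [i] is inserted word-finally. /maxiigezasezuiw/ → maxiigezasezuiwi.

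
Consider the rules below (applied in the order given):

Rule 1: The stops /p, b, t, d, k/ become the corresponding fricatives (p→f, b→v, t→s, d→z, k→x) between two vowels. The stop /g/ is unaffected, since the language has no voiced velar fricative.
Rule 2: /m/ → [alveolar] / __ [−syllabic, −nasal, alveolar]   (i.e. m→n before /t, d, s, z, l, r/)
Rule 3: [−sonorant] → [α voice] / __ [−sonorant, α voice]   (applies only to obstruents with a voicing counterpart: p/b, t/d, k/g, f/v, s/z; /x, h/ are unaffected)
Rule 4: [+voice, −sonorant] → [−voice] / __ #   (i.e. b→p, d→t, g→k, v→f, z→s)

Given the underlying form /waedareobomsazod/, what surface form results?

Rule 1 (intervocalic spirantization): /d/ is a stop between vowels /e/ and /a/, so it spirantizes to the fricative [z]. /b/ is a stop between vowels /o/ and /o/, so it spirantizes to the fricative [v]. /waedareobomsazod/ → waezareovomsazod.
Rule 2 (nasal place assimilation): /m/ precedes the alveolar consonant /s/, so it assimilates in place to [n]. /waezareovomsazod/ → waezareovonsazod.
Rule 3 (regressive voicing assimilation): no segment meets the environment; /waezareovonsazod/ is unchanged.
Rule 4 (final devoicing): /d/ is a voiced obstruent in word-final position, so it devoices to [t]. /waezareovonsazod/ → waezareovonsazot.

waezareovonsazot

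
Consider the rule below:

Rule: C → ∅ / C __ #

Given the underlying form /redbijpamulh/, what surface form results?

/h/ is the second consonant of a word-final cluster /lh/, so it deletes.
The other instances of /r/, /d/, /b/, /j/, /p/, /m/, /l/ do not occur in the required environment and remain unchanged.
Surface form: [redbijpamul].

redbijpamul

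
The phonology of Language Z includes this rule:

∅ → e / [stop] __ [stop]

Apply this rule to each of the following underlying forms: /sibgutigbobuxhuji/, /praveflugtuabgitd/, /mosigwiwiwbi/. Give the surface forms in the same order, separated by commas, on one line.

/sibgutigbobuxhuji/: /b/ and /g/ form a stop–stop cluster, so [e] is inserted between them. /g/ and /b/ form a stop–stop cluster, so [e] is inserted between them. → [sibegutigebobuxhuji].
/praveflugtuabgitd/: /g/ and /t/ form a stop–stop cluster, so [e] is inserted between them. /b/ and /g/ form a stop–stop cluster, so [e] is inserted between them. /t/ and /d/ form a stop–stop cluster, so [e] is inserted between them. → [praveflugetuabegited].
/mosigwiwiwbi/: the rule's environment is not met; surfaces unchanged as [mosigwiwiwbi].

sibegutigebobuxhuji, praveflugetuabegited, mosigwiwiwbi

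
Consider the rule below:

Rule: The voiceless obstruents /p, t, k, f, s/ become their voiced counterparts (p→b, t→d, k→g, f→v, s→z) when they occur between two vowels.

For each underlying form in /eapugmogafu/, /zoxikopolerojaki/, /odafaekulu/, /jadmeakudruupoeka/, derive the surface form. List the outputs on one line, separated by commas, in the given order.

/eapugmogafu/: /p/ is a voiceless obstruent between vowels /a/ and /u/, so it voices to [b]. /f/ is a voiceless obstruent between vowels /a/ and /u/, so it voices to [v]. → [eabugmogavu].
/zoxikopolerojaki/: /k/ is a voiceless obstruent between vowels /i/ and /o/, so it voices to [g]. /p/ is a voiceless obstruent between vowels /o/ and /o/, so it voices to [b]. /k/ is a voiceless obstruent between vowels /a/ and /i/, so it voices to [g]. → [zoxigobolerojagi].
/odafaekulu/: /f/ is a voiceless obstruent between vowels /a/ and /a/, so it voices to [v]. /k/ is a voiceless obstruent between vowels /e/ and /u/, so it voices to [g]. → [odavaegulu].
/jadmeakudruupoeka/: /k/ is a voiceless obstruent between vowels /a/ and /u/, so it voices to [g]. /p/ is a voiceless obstruent between vowels /u/ and /o/, so it voices to [b]. /k/ is a voiceless obstruent between vowels /e/ and /a/, so it voices to [g]. → [jadmeagudruuboega].

eabugmogavu, zoxigobolerojagi, odavaegulu, jadmeagudruuboega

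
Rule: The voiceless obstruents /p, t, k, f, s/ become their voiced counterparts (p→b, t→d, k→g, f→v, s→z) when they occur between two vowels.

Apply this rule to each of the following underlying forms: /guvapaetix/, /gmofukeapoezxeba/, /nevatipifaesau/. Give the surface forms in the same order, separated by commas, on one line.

guvabaedix, gmovugeaboezxeba, nevadibivaezau

/guvapaetix/: /p/ is a voiceless obstruent between vowels /a/ and /a/, so it voices to [b]. /t/ is a voiceless obstruent between vowels /e/ and /i/, so it voices to [d]. → [guvabaedix].
/gmofukeapoezxeba/: /f/ is a voiceless obstruent between vowels /o/ and /u/, so it voices to [v]. /k/ is a voiceless obstruent between vowels /u/ and /e/, so it voices to [g]. /p/ is a voiceless obstruent between vowels /a/ and /o/, so it voices to [b]. → [gmovugeaboezxeba].
/nevatipifaesau/: /t/ is a voiceless obstruent between vowels /a/ and /i/, so it voices to [d]. /p/ is a voiceless obstruent between vowels /i/ and /i/, so it voices to [b]. /f/ is a voiceless obstruent between vowels /i/ and /a/, so it voices to [v]. /s/ is a voiceless obstruent between vowels /e/ and /a/, so it voices to [z]. → [nevadibivaezau].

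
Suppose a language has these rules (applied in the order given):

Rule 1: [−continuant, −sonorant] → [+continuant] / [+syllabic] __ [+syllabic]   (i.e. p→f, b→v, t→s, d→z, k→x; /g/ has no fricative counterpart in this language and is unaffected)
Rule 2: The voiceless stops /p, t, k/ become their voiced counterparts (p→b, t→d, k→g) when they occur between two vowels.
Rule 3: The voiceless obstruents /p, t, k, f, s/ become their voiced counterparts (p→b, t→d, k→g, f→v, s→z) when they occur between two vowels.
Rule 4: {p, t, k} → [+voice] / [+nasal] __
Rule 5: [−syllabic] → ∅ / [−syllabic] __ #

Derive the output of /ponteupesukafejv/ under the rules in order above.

pondeuvezuxavej

Rule 1 (intervocalic spirantization): /p/ is a stop between vowels /u/ and /e/, so it spirantizes to the fricative [f]. /k/ is a stop between vowels /u/ and /a/, so it spirantizes to the fricative [x]. /ponteupesukafejv/ → ponteufesuxafejv.
Rule 2 (intervocalic voicing): no segment meets the environment; /ponteufesuxafejv/ is unchanged.
Rule 3 (intervocalic voicing): /f/ is a voiceless obstruent between vowels /u/ and /e/, so it voices to [v]. /s/ is a voiceless obstruent between vowels /e/ and /u/, so it voices to [z]. /f/ is a voiceless obstruent between vowels /a/ and /e/, so it voices to [v]. /ponteufesuxafejv/ → ponteuvezuxavejv.
Rule 4 (post-nasal voicing): /t/ is a voiceless stop immediately after the nasal /n/, so it voices to [d]. /ponteuvezuxavejv/ → pondeuvezuxavejv.
Rule 5 (final cluster simplification): /v/ is the second consonant of a word-final cluster /jv/, so it deletes. /pondeuvezuxavejv/ → pondeuvezuxavej.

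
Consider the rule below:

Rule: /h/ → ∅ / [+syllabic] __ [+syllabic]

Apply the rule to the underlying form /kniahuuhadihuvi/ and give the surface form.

kniauuadiuvi

/h/ occurs between vowels /a/ and /u/, so it deletes.
/h/ occurs between vowels /u/ and /a/, so it deletes.
/h/ occurs between vowels /i/ and /u/, so it deletes.
Surface form: [kniauuadiuvi].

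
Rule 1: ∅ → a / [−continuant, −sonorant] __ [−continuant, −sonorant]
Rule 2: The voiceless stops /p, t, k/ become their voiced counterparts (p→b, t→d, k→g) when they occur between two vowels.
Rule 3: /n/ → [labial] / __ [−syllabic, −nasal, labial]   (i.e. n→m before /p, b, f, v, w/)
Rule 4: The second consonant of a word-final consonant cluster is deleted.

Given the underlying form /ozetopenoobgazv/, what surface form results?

Rule 1 (stop-cluster a-epenthesis): /b/ and /g/ form a stop–stop cluster, so [a] is inserted between them. /ozetopenoobgazv/ → ozetopenoobagazv.
Rule 2 (intervocalic voicing): /t/ is a voiceless stop between vowels /e/ and /o/, so it voices to [d]. /p/ is a voiceless stop between vowels /o/ and /e/, so it voices to [b]. /ozetopenoobagazv/ → ozedobenoobagazv.
Rule 3 (nasal place assimilation): no segment meets the environment; /ozedobenoobagazv/ is unchanged.
Rule 4 (final cluster simplification): /v/ is the second consonant of a word-final cluster /zv/, so it deletes. /ozedobenoobagazv/ → ozedobenoobagaz.

ozedobenoobagaz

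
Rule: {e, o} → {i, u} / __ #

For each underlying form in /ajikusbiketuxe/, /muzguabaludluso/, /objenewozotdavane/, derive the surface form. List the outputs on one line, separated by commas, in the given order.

ajikusbiketuxi, muzguabaludlusu, objenewozotdavani

/ajikusbiketuxe/: /e/ is a mid vowel in word-final position, so it raises to [i]. → [ajikusbiketuxi].
/muzguabaludluso/: /o/ is a mid vowel in word-final position, so it raises to [u]. → [muzguabaludlusu].
/objenewozotdavane/: /e/ is a mid vowel in word-final position, so it raises to [i]. → [objenewozotdavani].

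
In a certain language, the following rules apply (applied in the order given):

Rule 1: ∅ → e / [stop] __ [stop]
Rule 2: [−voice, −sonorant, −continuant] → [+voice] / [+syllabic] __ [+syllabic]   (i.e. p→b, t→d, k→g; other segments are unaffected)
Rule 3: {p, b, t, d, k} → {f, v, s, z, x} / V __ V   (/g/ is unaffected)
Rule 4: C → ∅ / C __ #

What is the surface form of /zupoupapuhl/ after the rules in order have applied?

zuvouvavuh

Rule 1 (stop-cluster e-epenthesis): no segment meets the environment; /zupoupapuhl/ is unchanged.
Rule 2 (intervocalic voicing): /p/ is a voiceless stop between vowels /u/ and /o/, so it voices to [b]. /p/ is a voiceless stop between vowels /u/ and /a/, so it voices to [b]. /p/ is a voiceless stop between vowels /a/ and /u/, so it voices to [b]. /zupoupapuhl/ → zuboubabuhl.
Rule 3 (intervocalic spirantization): /b/ is a stop between vowels /u/ and /o/, so it spirantizes to the fricative [v]. /b/ is a stop between vowels /u/ and /a/, so it spirantizes to the fricative [v]. /b/ is a stop between vowels /a/ and /u/, so it spirantizes to the fricative [v]. /zuboubabuhl/ → zuvouvavuhl.
Rule 4 (final cluster simplification): /l/ is the second consonant of a word-final cluster /hl/, so it deletes. /zuvouvavuhl/ → zuvouvavuh.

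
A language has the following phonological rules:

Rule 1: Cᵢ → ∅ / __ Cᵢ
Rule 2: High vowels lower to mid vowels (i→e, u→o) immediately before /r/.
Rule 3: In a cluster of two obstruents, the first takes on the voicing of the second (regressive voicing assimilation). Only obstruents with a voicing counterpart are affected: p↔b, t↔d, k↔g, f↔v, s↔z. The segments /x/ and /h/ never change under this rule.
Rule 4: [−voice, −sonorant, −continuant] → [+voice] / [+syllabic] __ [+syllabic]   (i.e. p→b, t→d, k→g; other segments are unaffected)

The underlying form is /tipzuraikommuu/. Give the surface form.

tibzoraigomuu

Rule 1 (degemination): /mm/ is a geminate; the first /m/ deletes. /tipzuraikommuu/ → tipzuraikomuu.
Rule 2 (pre-rhotic lowering): /u/ is a high vowel immediately before /r/, so it lowers to [o]. /tipzuraikomuu/ → tipzoraikomuu.
Rule 3 (regressive voicing assimilation): /p/ precedes the voiced obstruent /z/, so it voices to [b] by assimilation. /tipzoraikomuu/ → tibzoraikomuu.
Rule 4 (intervocalic voicing): /k/ is a voiceless stop between vowels /i/ and /o/, so it voices to [g]. /tibzoraikomuu/ → tibzoraigomuu.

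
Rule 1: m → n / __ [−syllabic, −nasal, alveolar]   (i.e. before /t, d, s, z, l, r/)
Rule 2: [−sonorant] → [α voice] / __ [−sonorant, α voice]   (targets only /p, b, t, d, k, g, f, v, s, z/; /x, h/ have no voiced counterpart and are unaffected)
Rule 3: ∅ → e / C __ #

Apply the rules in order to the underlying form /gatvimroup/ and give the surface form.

Rule 1 (nasal place assimilation): /m/ precedes the alveolar consonant /r/, so it assimilates in place to [n]. /gatvimroup/ → gatvinroup.
Rule 2 (regressive voicing assimilation): /t/ precedes the voiced obstruent /v/, so it voices to [d] by assimilation. /gatvinroup/ → gadvinroup.
Rule 3 (final e-epenthesis): the form ends in the consonant /p/, so [e] is inserted word-finally. /gadvinroup/ → gadvinroupe.

gadvinroupe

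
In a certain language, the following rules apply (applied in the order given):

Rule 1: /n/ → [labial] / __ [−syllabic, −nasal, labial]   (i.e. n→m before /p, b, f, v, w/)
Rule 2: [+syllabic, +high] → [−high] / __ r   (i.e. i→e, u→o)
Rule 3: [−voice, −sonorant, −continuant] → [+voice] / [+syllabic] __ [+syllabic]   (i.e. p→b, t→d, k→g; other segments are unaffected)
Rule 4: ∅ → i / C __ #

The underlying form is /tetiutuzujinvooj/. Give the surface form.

tediuduzujimvooji

Rule 1 (nasal place assimilation): /n/ precedes the labial consonant /v/, so it assimilates in place to [m]. /tetiutuzujinvooj/ → tetiutuzujimvooj.
Rule 2 (pre-rhotic lowering): no segment meets the environment; /tetiutuzujimvooj/ is unchanged.
Rule 3 (intervocalic voicing): /t/ is a voiceless stop between vowels /e/ and /i/, so it voices to [d]. /t/ is a voiceless stop between vowels /u/ and /u/, so it voices to [d]. /tetiutuzujimvooj/ → tediuduzujimvooj.
Rule 4 (final i-epenthesis): the form ends in the consonant /j/, so [i] is inserted word-finally. /tediuduzujimvooj/ → tediuduzujimvooji.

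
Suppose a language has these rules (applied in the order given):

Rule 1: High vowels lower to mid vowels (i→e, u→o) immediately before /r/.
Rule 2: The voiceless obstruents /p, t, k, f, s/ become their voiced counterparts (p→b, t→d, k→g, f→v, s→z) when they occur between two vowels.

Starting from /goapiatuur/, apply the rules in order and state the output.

goabiaduor

Rule 1 (pre-rhotic lowering): /u/ is a high vowel immediately before /r/, so it lowers to [o]. /goapiatuur/ → goapiatuor.
Rule 2 (intervocalic voicing): /p/ is a voiceless obstruent between vowels /a/ and /i/, so it voices to [b]. /t/ is a voiceless obstruent between vowels /a/ and /u/, so it voices to [d]. /goapiatuor/ → goabiaduor.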